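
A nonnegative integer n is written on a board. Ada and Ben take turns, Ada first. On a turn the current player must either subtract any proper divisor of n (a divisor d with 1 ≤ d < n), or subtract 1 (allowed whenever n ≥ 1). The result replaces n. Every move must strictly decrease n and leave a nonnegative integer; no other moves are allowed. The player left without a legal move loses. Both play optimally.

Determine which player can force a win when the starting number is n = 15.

Ben wins.

Label each position W (a win for the player to move) or L (a loss). A position with no legal move is L; any other position is W exactly when some move reaches an L, and L when every move reaches a W.
n=0: no move → L
n=1: reaches L-position 0 → W
n=2: only reaches 1(W), which is W → L
n=3: reaches L-position 2 → W
n=4: reaches L-position 2 → W
n=5: only reaches 4(W), which is W → L
n=6: reaches L-position 5 → W
n=7: only reaches 6(W), which is W → L
n=8: reaches L-position 7 → W
n=9: only reaches 6(W), 8(W), all W → L
n=10: reaches L-position 5 → W
n=11: only reaches 10(W), which is W → L
n=12: reaches L-position 9 → W
n=13: only reaches 12(W), which is W → L
n=14: reaches L-position 7 → W
n=15: only reaches 10(W), 12(W), 14(W), all W → L
Every move from 15 reaches a W position, so the mover loses.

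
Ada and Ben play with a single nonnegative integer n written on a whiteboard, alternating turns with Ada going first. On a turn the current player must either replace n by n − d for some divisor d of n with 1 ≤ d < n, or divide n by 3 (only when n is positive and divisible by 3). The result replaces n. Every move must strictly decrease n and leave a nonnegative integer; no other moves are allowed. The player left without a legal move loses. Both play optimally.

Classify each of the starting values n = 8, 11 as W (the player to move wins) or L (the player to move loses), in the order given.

Build the W/L table. Terminal = L. A non-terminal position is W if it has a move to some L; otherwise it is L.
n=0: no move → L
n=1: no move → L
n=2: →1(L), so W
n=3: →1(L), so W
n=4: →2(W), 3(W) — all W, so L
n=5: →4(L), so W
n=6: →4(L), so W
n=7: →6(W) only, which is W, so L
n=8: →4(L), so W
n=9: →3(W), 6(W), 8(W) — all W, so L
n=10: →9(L), so W
n=11: →10(W) only, which is W, so L

8: W, 11: L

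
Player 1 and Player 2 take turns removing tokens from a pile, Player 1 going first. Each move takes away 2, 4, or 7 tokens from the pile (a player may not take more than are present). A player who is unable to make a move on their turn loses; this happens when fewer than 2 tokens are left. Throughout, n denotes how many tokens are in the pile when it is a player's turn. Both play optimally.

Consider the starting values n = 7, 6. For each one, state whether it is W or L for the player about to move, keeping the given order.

7: W, 6: L

Label each position W (a win for the player to move) or L (a loss). A position with no legal move is L; any other position is W exactly when some move reaches an L, and L when every move reaches a W.
n=0: no move → L
n=1: no move → L
n=2: W (go to 0, an L position)
n=3: W (go to 1, an L position)
n=4: W (go to 0, an L position)
n=5: W (go to 1, an L position)
n=6: L (options 4(W), 2(W) are all W)
n=7: W (go to 0, an L position)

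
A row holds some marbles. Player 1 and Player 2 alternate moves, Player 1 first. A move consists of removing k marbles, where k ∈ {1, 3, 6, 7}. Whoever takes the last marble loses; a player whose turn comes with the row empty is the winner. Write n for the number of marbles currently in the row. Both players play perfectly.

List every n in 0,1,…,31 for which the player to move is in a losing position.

Positions with no move are W. A position that does have a move is losing for the player to move precisely when every available move leads to a winning position for the opponent. Fill in the labels:
n=0: no move; the opponent has just taken the last marble and therefore loses → W
n=1: only reaches 0(W), which is W → L
n=2: reaches L-position 1 → W
n=3: only reaches 2(W), 0(W), all W → L
n=4: reaches L-position 3 → W
n=5: only reaches 4(W), 2(W), all W → L
n=6: reaches L-position 5 → W
n=7: reaches L-position 1 → W
n=8: reaches L-position 5 → W
n=9: reaches L-position 3 → W
n=10: reaches L-position 3 → W
n=11: reaches L-position 5 → W
n=12: reaches L-position 5 → W
n=13: only reaches 12(W), 10(W), 7(W), 6(W), all W → L
n=14: reaches L-position 13 → W
n=15: only reaches 14(W), 12(W), 9(W), 8(W), all W → L
n=16: reaches L-position 15 → W
n=17: only reaches 16(W), 14(W), 11(W), 10(W), all W → L
n=18: reaches L-position 17 → W
n=19: reaches L-position 13 → W
n=20: reaches L-position 17 → W
n=21: reaches L-position 15 → W
n=22: reaches L-position 15 → W
n=23: reaches L-position 17 → W
n=24: reaches L-position 17 → W
n=25: only reaches 24(W), 22(W), 19(W), 18(W), all W → L
n=26: reaches L-position 25 → W
n=27: only reaches 26(W), 24(W), 21(W), 20(W), all W → L
n=28: reaches L-position 27 → W
n=29: only reaches 28(W), 26(W), 23(W), 22(W), all W → L
n=30: reaches L-position 29 → W
n=31: reaches L-position 25 → W
The losing starting values of n are exactly the entries labelled L in this table (9 of them).

1, 3, 5, 13, 15, 17, 25, 27, 29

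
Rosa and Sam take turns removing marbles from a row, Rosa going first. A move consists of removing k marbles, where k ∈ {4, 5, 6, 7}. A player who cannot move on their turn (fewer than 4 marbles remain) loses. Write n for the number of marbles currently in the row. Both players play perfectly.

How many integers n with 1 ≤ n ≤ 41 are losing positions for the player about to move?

Build the W/L table. Terminal = L. A non-terminal position is W if it has a move to some L; otherwise it is L.
n=0: no move → L
n=1: no move → L
n=2: no move → L
n=3: no move → L
n=4: can move to 0, which is L ⇒ W
n=5: can move to 1, which is L ⇒ W
n=6: can move to 2, which is L ⇒ W
n=7: can move to 3, which is L ⇒ W
n=8: can move to 3, which is L ⇒ W
n=9: can move to 3, which is L ⇒ W
n=10: can move to 3, which is L ⇒ W
n=11: moves to 7(W), 6(W), 5(W), 4(W); every one is W ⇒ L
n=12: moves to 8(W), 7(W), 6(W), 5(W); every one is W ⇒ L
n=13: moves to 9(W), 8(W), 7(W), 6(W); every one is W ⇒ L
n=14: moves to 10(W), 9(W), 8(W), 7(W); every one is W ⇒ L
n=15: can move to 11, which is L ⇒ W
n=16: can move to 12, which is L ⇒ W
n=17: can move to 13, which is L ⇒ W
n=18: can move to 14, which is L ⇒ W
n=19: can move to 14, which is L ⇒ W
n=20: can move to 14, which is L ⇒ W
n=21: can move to 14, which is L ⇒ W
n=22: moves to 18(W), 17(W), 16(W), 15(W); every one is W ⇒ L
n=23: moves to 19(W), 18(W), 17(W), 16(W); every one is W ⇒ L
n=24: moves to 20(W), 19(W), 18(W), 17(W); every one is W ⇒ L
n=25: moves to 21(W), 20(W), 19(W), 18(W); every one is W ⇒ L
n=26: can move to 22, which is L ⇒ W
n=27: can move to 23, which is L ⇒ W
n=28: can move to 24, which is L ⇒ W
n=29: can move to 25, which is L ⇒ W
n=30: can move to 25, which is L ⇒ W
n=31: can move to 25, which is L ⇒ W
n=32: can move to 25, which is L ⇒ W
n=33: moves to 29(W), 28(W), 27(W), 26(W); every one is W ⇒ L
n=34: moves to 30(W), 29(W), 28(W), 27(W); every one is W ⇒ L
n=35: moves to 31(W), 30(W), 29(W), 28(W); every one is W ⇒ L
n=36: moves to 32(W), 31(W), 30(W), 29(W); every one is W ⇒ L
n=37: can move to 33, which is L ⇒ W
n=38: can move to 34, which is L ⇒ W
n=39: can move to 35, which is L ⇒ W
n=40: can move to 36, which is L ⇒ W
n=41: can move to 36, which is L ⇒ W
L entries with 1 ≤ n ≤ 41 (n=0 is outside the asked range and is not counted): n = 1, 2, 3, 11, 12, 13, 14, 22, 23, 24, 25, 33, 34, 35, 36; that makes 15.

15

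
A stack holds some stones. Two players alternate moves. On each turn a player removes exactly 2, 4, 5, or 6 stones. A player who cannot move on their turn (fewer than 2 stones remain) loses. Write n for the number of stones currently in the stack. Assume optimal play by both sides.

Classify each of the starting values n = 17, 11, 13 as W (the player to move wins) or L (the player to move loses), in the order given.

Use the standard recursion: the mover loses at a terminal position; elsewhere, the mover wins exactly when some move hands the opponent an L position.
n=0: no move → L
n=1: no move → L
n=2: →0(L), so W
n=3: →1(L), so W
n=4: →0(L), so W
n=5: →1(L), so W
n=6: →1(L), so W
n=7: →1(L), so W
n=8: →6(W), 4(W), 3(W), 2(W) — all W, so L
n=9: →7(W), 5(W), 4(W), 3(W) — all W, so L
n=10: →8(L), so W
n=11: →9(L), so W
n=12: →8(L), so W
n=13: →9(L), so W
n=14: →9(L), so W
n=15: →9(L), so W
n=16: →14(W), 12(W), 11(W), 10(W) — all W, so L
n=17: →15(W), 13(W), 12(W), 11(W) — all W, so L

17: L, 11: W, 13: W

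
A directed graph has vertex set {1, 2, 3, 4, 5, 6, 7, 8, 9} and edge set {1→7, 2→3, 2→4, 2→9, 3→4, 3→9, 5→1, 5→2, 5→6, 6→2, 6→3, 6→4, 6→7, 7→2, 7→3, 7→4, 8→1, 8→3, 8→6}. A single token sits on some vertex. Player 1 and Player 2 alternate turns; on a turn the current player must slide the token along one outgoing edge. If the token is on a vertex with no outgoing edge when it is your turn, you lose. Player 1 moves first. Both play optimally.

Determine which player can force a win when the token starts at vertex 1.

Player 2 wins.

Work bottom-up. With no move the player to move loses. Otherwise the position is W if at least one move leads to an L position for the opponent, and L if every move leads to a W.
Every edge goes from a vertex to one that appears earlier in the order 4, 9, 3, 2, 7, 1, 6, 8, 5, so processing vertices in that order labels each vertex after all of its successors.
4: no outgoing edge → L
9: no outgoing edge → L
3: can move to 9, which is L ⇒ W
2: can move to 9, which is L ⇒ W
7: can move to 4, which is L ⇒ W
1: the only move is to 7(W), a W ⇒ L
6: can move to 4, which is L ⇒ W
8: can move to 1, which is L ⇒ W
5: can move to 1, which is L ⇒ W
Every move from 1 reaches a W position, so the mover loses.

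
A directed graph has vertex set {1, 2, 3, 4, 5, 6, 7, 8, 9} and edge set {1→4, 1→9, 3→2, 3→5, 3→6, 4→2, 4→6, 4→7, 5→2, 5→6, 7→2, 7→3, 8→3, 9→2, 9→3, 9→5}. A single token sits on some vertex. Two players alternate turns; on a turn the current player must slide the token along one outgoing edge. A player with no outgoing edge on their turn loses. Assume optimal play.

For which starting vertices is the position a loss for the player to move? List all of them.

Positions with no move are L. A position that does have a move is losing for the player to move precisely when every available move leads to a winning position for the opponent. Fill in the labels:
Every edge goes from a vertex to one that appears earlier in the order 2, 6, 5, 3, 7, 4, 9, 1, 8, so processing vertices in that order labels each vertex after all of its successors.
2: no outgoing edge → L
6: no outgoing edge → L
5: reaches L-position 6 → W
3: reaches L-position 6 → W
7: reaches L-position 2 → W
4: reaches L-position 6 → W
9: reaches L-position 2 → W
1: only reaches 9(W), 4(W), all W → L
8: only reaches 3(W), which is W → L
The losing starting vertices are exactly the entries labelled L in this table (4 of them).

1, 2, 6, 8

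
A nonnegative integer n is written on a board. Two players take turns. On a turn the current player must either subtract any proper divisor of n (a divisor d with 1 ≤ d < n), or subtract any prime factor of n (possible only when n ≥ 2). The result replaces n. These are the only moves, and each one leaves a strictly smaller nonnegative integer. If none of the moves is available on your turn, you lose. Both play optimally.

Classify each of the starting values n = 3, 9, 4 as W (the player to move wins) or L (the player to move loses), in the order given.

Positions with no move are L. A position that does have a move is losing for the player to move precisely when every available move leads to a winning position for the opponent. Fill in the labels:
n=0: no move → L
n=1: no move → L
n=2: can move to 0, which is L ⇒ W
n=3: can move to 0, which is L ⇒ W
n=4: moves to 2(W), 3(W); every one is W ⇒ L
n=5: can move to 0, which is L ⇒ W
n=6: can move to 4, which is L ⇒ W
n=7: can move to 0, which is L ⇒ W
n=8: can move to 4, which is L ⇒ W
n=9: moves to 6(W), 8(W); every one is W ⇒ L

3: W, 9: L, 4: L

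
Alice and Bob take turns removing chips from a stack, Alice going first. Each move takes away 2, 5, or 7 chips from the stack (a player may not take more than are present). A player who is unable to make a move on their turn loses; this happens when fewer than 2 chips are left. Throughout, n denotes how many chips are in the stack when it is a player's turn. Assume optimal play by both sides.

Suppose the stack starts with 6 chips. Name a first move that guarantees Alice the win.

Classify positions by backward induction: terminal positions (no move available) are L. From any other position, the mover wins iff some move reaches an L.
n=0: no move → L
n=1: no move → L
n=2: W (go to 0, an L position)
n=3: W (go to 1, an L position)
n=4: L (sole option 2(W) is W)
n=5: W (go to 0, an L position)
n=6: W (go to 4, an L position)
From 6, the L positions reachable in one move are: 4, 1. Any move reaching one of these is winning.

Remove 2, leaving 4.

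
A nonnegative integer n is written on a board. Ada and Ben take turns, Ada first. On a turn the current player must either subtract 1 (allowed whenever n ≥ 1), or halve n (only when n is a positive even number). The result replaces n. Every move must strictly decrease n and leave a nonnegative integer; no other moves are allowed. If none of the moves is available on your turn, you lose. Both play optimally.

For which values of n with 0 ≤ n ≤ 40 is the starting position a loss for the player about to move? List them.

Build the W/L table. Terminal = L. A non-terminal position is W if it has a move to some L; otherwise it is L.
n=0: no move → L
n=1: →0(L), so W
n=2: →1(W) only, which is W, so L
n=3: →2(L), so W
n=4: →2(L), so W
n=5: →4(W) only, which is W, so L
n=6: →5(L), so W
n=7: →6(W) only, which is W, so L
n=8: →7(L), so W
n=9: →8(W) only, which is W, so L
n=10: →5(L), so W
n=11: →10(W) only, which is W, so L
n=12: →11(L), so W
n=13: →12(W) only, which is W, so L
n=14: →7(L), so W
n=15: →14(W) only, which is W, so L
n=16: →15(L), so W
n=17: →16(W) only, which is W, so L
n=18: →9(L), so W
n=19: →18(W) only, which is W, so L
n=20: →19(L), so W
n=21: →20(W) only, which is W, so L
n=22: →11(L), so W
n=23: →22(W) only, which is W, so L
n=24: →23(L), so W
n=25: →24(W) only, which is W, so L
n=26: →13(L), so W
n=27: →26(W) only, which is W, so L
n=28: →27(L), so W
n=29: →28(W) only, which is W, so L
n=30: →15(L), so W
n=31: →30(W) only, which is W, so L
n=32: →31(L), so W
n=33: →32(W) only, which is W, so L
n=34: →17(L), so W
n=35: →34(W) only, which is W, so L
n=36: →35(L), so W
n=37: →36(W) only, which is W, so L
n=38: →19(L), so W
n=39: →38(W) only, which is W, so L
n=40: →39(L), so W
The losing starting values of n are exactly the entries labelled L in this table (20 of them).

0, 2, 5, 7, 9, 11, 13, 15, 17, 19, 21, 23, 25, 27, 29, 31, 33, 35, 37, 39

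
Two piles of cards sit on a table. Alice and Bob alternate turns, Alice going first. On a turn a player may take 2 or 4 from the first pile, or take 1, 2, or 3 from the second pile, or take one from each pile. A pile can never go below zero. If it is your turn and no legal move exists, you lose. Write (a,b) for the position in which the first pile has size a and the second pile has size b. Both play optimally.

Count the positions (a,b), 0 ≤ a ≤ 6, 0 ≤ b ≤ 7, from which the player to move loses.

14

Use the standard recursion: the mover loses at a terminal position; elsewhere, the mover wins exactly when some move hands the opponent an L position.
Every move lowers a or b (never raises either), so fill the grid row by row in increasing a, and left to right within a row: each cell's successors are then already labelled.
      b=0  b=1  b=2  b=3  b=4  b=5  b=6  b=7
a=0:    L    W    W    W    L    W    W    W
a=1:    L    W    W    W    L    W    W    W
a=2:    W    W    L    W    W    W    L    W
a=3:    W    L    W    W    W    L    W    W
a=4:    W    L    W    W    W    L    W    W
a=5:    W    W    W    L    W    W    W    L
a=6:    L    W    W    W    W    W    W    L
Cells with no legal move (terminal, hence L): (0,0), (1,0).
The remaining L cells, each justified by listing all of its moves:
(0,4): only reaches (0,3)(W), (0,2)(W), (0,1)(W), all W → L
(1,4): only reaches (1,3)(W), (1,2)(W), (1,1)(W), (0,3)(W), all W → L
(2,2): only reaches (0,2)(W), (2,1)(W), (2,0)(W), (1,1)(W), all W → L
(2,6): only reaches (0,6)(W), (2,5)(W), (2,4)(W), (2,3)(W), (1,5)(W), all W → L
(3,1): only reaches (1,1)(W), (3,0)(W), (2,0)(W), all W → L
(3,5): only reaches (1,5)(W), (3,4)(W), (3,3)(W), (3,2)(W), (2,4)(W), all W → L
(4,1): only reaches (2,1)(W), (0,1)(W), (4,0)(W), (3,0)(W), all W → L
(4,5): only reaches (2,5)(W), (0,5)(W), (4,4)(W), (4,3)(W), (4,2)(W), (3,4)(W), all W → L
(5,3): only reaches (3,3)(W), (1,3)(W), (5,2)(W), (5,1)(W), (5,0)(W), (4,2)(W), all W → L
(5,7): only reaches (3,7)(W), (1,7)(W), (5,6)(W), (5,5)(W), (5,4)(W), (4,6)(W), all W → L
(6,0): only reaches (4,0)(W), (2,0)(W), all W → L
(6,7): only reaches (4,7)(W), (2,7)(W), (6,6)(W), (6,5)(W), (6,4)(W), (5,6)(W), all W → L
Every other cell has at least one move into one of the L cells above, so it is W.
L cells per row: a=0: 2, a=1: 2, a=2: 2, a=3: 2, a=4: 2, a=5: 2, a=6: 2; total 14.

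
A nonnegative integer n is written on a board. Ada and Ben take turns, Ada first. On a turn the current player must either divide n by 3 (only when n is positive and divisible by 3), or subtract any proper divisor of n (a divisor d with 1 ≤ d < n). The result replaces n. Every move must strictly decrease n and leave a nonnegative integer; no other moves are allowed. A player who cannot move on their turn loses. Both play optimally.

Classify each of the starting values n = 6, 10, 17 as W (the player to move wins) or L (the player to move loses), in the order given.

6: W, 10: W, 17: L

Work bottom-up. With no move the player to move loses. Otherwise the position is W if at least one move leads to an L position for the opponent, and L if every move leads to a W.
n=0: no move → L
n=1: no move → L
n=2: reaches L-position 1 → W
n=3: reaches L-position 1 → W
n=4: only reaches 2(W), 3(W), all W → L
n=5: reaches L-position 4 → W
n=6: reaches L-position 4 → W
n=7: only reaches 6(W), which is W → L
n=8: reaches L-position 4 → W
n=9: only reaches 3(W), 6(W), 8(W), all W → L
n=10: reaches L-position 9 → W
n=11: only reaches 10(W), which is W → L
n=12: reaches L-position 4 → W
n=13: only reaches 12(W), which is W → L
n=14: reaches L-position 7 → W
n=15: only reaches 5(W), 10(W), 12(W), 14(W), all W → L
n=16: reaches L-position 15 → W
n=17: only reaches 16(W), which is W → L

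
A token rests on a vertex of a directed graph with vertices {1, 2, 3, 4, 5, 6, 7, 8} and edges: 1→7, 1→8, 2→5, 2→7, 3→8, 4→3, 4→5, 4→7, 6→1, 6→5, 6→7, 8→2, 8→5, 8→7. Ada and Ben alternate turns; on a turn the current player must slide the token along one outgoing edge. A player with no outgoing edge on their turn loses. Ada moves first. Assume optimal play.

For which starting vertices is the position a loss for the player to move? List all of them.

3, 5, 7

Build the W/L table. Terminal = L. A non-terminal position is W if it has a move to some L; otherwise it is L.
Every edge goes from a vertex to one that appears earlier in the order 5, 7, 2, 8, 1, 3, 6, 4, so processing vertices in that order labels each vertex after all of its successors.
5: no outgoing edge → L
7: no outgoing edge → L
2: W (go to 7, an L position)
8: W (go to 7, an L position)
1: W (go to 7, an L position)
3: L (sole option 8(W) is W)
6: W (go to 7, an L position)
4: W (go to 3, an L position)
The losing starting vertices are exactly the entries labelled L in this table (3 of them).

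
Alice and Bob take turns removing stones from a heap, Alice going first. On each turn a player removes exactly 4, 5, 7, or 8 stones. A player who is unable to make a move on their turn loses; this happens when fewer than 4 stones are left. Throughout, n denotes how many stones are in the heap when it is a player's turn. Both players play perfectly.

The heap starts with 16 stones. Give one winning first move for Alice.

Remove 4, leaving 12.

Classify positions by backward induction: terminal positions (no move available) are L. From any other position, the mover wins iff some move reaches an L.
n=0: no move → L
n=1: no move → L
n=2: no move → L
n=3: no move → L
n=4: W (go to 0, an L position)
n=5: W (go to 1, an L position)
n=6: W (go to 2, an L position)
n=7: W (go to 3, an L position)
n=8: W (go to 3, an L position)
n=9: W (go to 2, an L position)
n=10: W (go to 3, an L position)
n=11: W (go to 3, an L position)
n=12: L (options 8(W), 7(W), 5(W), 4(W) are all W)
n=13: L (options 9(W), 8(W), 6(W), 5(W) are all W)
n=14: L (options 10(W), 9(W), 7(W), 6(W) are all W)
n=15: L (options 11(W), 10(W), 8(W), 7(W) are all W)
n=16: W (go to 12, an L position)
From 16, the L positions reachable in one move are: 12.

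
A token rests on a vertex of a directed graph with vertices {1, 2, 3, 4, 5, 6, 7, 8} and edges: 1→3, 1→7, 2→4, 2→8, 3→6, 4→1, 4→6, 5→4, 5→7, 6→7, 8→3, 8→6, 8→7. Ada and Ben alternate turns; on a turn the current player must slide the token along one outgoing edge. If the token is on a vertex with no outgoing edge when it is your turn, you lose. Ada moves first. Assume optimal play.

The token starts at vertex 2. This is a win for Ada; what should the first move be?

Move to 4.

Build the W/L table. Terminal = L. A non-terminal position is W if it has a move to some L; otherwise it is L.
Every edge goes from a vertex to one that appears earlier in the order 7, 6, 3, 8, 1, 4, 5, 2, so processing vertices in that order labels each vertex after all of its successors.
7: no outgoing edge → L
6: →7(L), so W
3: →6(W) only, which is W, so L
8: →3(L), so W
1: →3(L), so W
4: →1(W), 6(W) — all W, so L
5: →4(L), so W
2: →4(L), so W
From 2, the L positions reachable in one move are: 4.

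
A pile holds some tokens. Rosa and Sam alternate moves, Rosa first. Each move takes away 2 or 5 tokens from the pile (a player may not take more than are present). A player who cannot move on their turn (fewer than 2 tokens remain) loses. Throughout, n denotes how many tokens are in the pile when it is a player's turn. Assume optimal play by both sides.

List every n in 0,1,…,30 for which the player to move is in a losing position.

0, 1, 4, 7, 8, 11, 14, 15, 18, 21, 22, 25, 28, 29

Compute win/loss labels from the base case upward. A position with no move is L. Any other position is W if it can reach an L in one move, else L.
n=0: no move → L
n=1: no move → L
n=2: can move to 0, which is L ⇒ W
n=3: can move to 1, which is L ⇒ W
n=4: the only move is to 2(W), a W ⇒ L
n=5: can move to 0, which is L ⇒ W
n=6: can move to 4, which is L ⇒ W
n=7: moves to 5(W), 2(W); every one is W ⇒ L
n=8: moves to 6(W), 3(W); every one is W ⇒ L
n=9: can move to 7, which is L ⇒ W
n=10: can move to 8, which is L ⇒ W
n=11: moves to 9(W), 6(W); every one is W ⇒ L
n=12: can move to 7, which is L ⇒ W
n=13: can move to 11, which is L ⇒ W
n=14: moves to 12(W), 9(W); every one is W ⇒ L
n=15: moves to 13(W), 10(W); every one is W ⇒ L
n=16: can move to 14, which is L ⇒ W
n=17: can move to 15, which is L ⇒ W
n=18: moves to 16(W), 13(W); every one is W ⇒ L
n=19: can move to 14, which is L ⇒ W
n=20: can move to 18, which is L ⇒ W
n=21: moves to 19(W), 16(W); every one is W ⇒ L
n=22: moves to 20(W), 17(W); every one is W ⇒ L
n=23: can move to 21, which is L ⇒ W
n=24: can move to 22, which is L ⇒ W
n=25: moves to 23(W), 20(W); every one is W ⇒ L
n=26: can move to 21, which is L ⇒ W
n=27: can move to 25, which is L ⇒ W
n=28: moves to 26(W), 23(W); every one is W ⇒ L
n=29: moves to 27(W), 24(W); every one is W ⇒ L
n=30: can move to 28, which is L ⇒ W
The losing starting values of n are exactly the entries labelled L in this table (14 of them).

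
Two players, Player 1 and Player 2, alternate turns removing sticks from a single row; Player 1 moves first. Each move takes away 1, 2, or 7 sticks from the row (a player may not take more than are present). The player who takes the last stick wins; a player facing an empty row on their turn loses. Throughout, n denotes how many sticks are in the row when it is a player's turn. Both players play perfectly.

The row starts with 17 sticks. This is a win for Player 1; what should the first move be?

Remove 2, leaving 15.

Build the W/L table. Terminal = L. A non-terminal position is W if it has a move to some L; otherwise it is L.
n=0: no move → L
n=1: can move to 0, which is L ⇒ W
n=2: can move to 0, which is L ⇒ W
n=3: moves to 2(W), 1(W); every one is W ⇒ L
n=4: can move to 3, which is L ⇒ W
n=5: can move to 3, which is L ⇒ W
n=6: moves to 5(W), 4(W); every one is W ⇒ L
n=7: can move to 6, which is L ⇒ W
n=8: can move to 6, which is L ⇒ W
n=9: moves to 8(W), 7(W), 2(W); every one is W ⇒ L
n=10: can move to 9, which is L ⇒ W
n=11: can move to 9, which is L ⇒ W
n=12: moves to 11(W), 10(W), 5(W); every one is W ⇒ L
n=13: can move to 12, which is L ⇒ W
n=14: can move to 12, which is L ⇒ W
n=15: moves to 14(W), 13(W), 8(W); every one is W ⇒ L
n=16: can move to 15, which is L ⇒ W
n=17: can move to 15, which is L ⇒ W
From 17, the L positions reachable in one move are: 15.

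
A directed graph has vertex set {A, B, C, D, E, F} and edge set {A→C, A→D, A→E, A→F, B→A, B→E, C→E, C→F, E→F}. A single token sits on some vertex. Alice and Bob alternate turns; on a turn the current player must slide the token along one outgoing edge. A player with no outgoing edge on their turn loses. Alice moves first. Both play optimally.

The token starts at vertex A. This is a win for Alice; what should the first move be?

Move to D.

Build the W/L table. Terminal = L. A non-terminal position is W if it has a move to some L; otherwise it is L.
Every edge goes from a vertex to one that appears earlier in the order F, D, E, C, A, B, so processing vertices in that order labels each vertex after all of its successors.
F: no outgoing edge → L
D: no outgoing edge → L
E: can move to F, which is L ⇒ W
C: can move to F, which is L ⇒ W
A: can move to D, which is L ⇒ W
B: moves to A(W), E(W); every one is W ⇒ L
From A, the L positions reachable in one move are: D, F. Any move reaching one of these is winning.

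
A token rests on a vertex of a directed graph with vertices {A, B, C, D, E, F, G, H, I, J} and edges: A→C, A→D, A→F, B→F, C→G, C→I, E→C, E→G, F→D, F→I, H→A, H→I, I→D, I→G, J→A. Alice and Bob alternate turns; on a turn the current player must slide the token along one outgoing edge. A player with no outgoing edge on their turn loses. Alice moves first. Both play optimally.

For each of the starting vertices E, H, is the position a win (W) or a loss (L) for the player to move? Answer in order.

E: W, H: L

Positions with no move are L. A position that does have a move is losing for the player to move precisely when every available move leads to a winning position for the opponent. Fill in the labels:
Every edge goes from a vertex to one that appears earlier in the order G, D, I, C, F, A, B, J, H, E, so processing vertices in that order labels each vertex after all of its successors.
G: no outgoing edge → L
D: no outgoing edge → L
I: W (go to D, an L position)
C: W (go to G, an L position)
F: W (go to D, an L position)
A: W (go to D, an L position)
B: L (sole option F(W) is W)
J: L (sole option A(W) is W)
H: L (options A(W), I(W) are all W)
E: W (go to G, an L position)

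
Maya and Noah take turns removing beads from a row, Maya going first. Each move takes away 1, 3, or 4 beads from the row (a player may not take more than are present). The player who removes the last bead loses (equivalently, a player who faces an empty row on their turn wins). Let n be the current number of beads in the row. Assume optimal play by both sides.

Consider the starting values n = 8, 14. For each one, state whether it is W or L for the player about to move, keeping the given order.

Use the standard recursion: the mover wins at a terminal position; elsewhere, the mover wins exactly when some move hands the opponent an L position.
n=0: no move; the opponent has just taken the last bead and therefore loses → W
n=1: →0(W) only, which is W, so L
n=2: →1(L), so W
n=3: →2(W), 0(W) — all W, so L
n=4: →3(L), so W
n=5: →1(L), so W
n=6: →3(L), so W
n=7: →3(L), so W
n=8: →7(W), 5(W), 4(W) — all W, so L
n=9: →8(L), so W
n=10: →9(W), 7(W), 6(W) — all W, so L
n=11: →10(L), so W
n=12: →8(L), so W
n=13: →10(L), so W
n=14: →10(L), so W

8: L, 14: W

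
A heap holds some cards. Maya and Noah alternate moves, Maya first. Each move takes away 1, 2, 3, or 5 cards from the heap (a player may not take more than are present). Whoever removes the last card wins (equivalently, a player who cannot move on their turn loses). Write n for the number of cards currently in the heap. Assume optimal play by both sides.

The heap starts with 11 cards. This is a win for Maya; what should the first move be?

Remove 3, leaving 8.

Compute win/loss labels from the base case upward. A position with no move is L. Any other position is W if it can reach an L in one move, else L.
n=0: no move → L
n=1: W (go to 0, an L position)
n=2: W (go to 0, an L position)
n=3: W (go to 0, an L position)
n=4: L (options 3(W), 2(W), 1(W) are all W)
n=5: W (go to 4, an L position)
n=6: W (go to 4, an L position)
n=7: W (go to 4, an L position)
n=8: L (options 7(W), 6(W), 5(W), 3(W) are all W)
n=9: W (go to 8, an L position)
n=10: W (go to 8, an L position)
n=11: W (go to 8, an L position)
From 11, the L positions reachable in one move are: 8.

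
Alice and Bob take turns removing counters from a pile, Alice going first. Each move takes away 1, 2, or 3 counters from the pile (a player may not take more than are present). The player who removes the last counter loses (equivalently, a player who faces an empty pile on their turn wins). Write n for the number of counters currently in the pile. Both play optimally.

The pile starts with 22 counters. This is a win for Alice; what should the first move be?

Remove 1, leaving 21.

Positions with no move are W. A position that does have a move is losing for the player to move precisely when every available move leads to a winning position for the opponent. Fill in the labels:
n=0: no move; the opponent has just taken the last counter and therefore loses → W
n=1: L (sole option 0(W) is W)
n=2: W (go to 1, an L position)
n=3: W (go to 1, an L position)
n=4: W (go to 1, an L position)
n=5: L (options 4(W), 3(W), 2(W) are all W)
n=6: W (go to 5, an L position)
n=7: W (go to 5, an L position)
n=8: W (go to 5, an L position)
n=9: L (options 8(W), 7(W), 6(W) are all W)
n=10: W (go to 9, an L position)
n=11: W (go to 9, an L position)
n=12: W (go to 9, an L position)
n=13: L (options 12(W), 11(W), 10(W) are all W)
n=14: W (go to 13, an L position)
n=15: W (go to 13, an L position)
n=16: W (go to 13, an L position)
n=17: L (options 16(W), 15(W), 14(W) are all W)
n=18: W (go to 17, an L position)
n=19: W (go to 17, an L position)
n=20: W (go to 17, an L position)
n=21: L (options 20(W), 19(W), 18(W) are all W)
n=22: W (go to 21, an L position)
From 22, the L positions reachable in one move are: 21.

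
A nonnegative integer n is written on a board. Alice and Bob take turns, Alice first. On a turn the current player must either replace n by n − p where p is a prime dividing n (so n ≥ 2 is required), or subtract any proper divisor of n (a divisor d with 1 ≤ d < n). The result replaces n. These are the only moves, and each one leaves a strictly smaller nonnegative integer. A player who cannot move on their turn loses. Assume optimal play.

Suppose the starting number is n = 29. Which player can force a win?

Alice wins.

Positions with no move are L. A position that does have a move is losing for the player to move precisely when every available move leads to a winning position for the opponent. Fill in the labels:
n=0: no move → L
n=1: no move → L
n=2: W (go to 0, an L position)
n=3: W (go to 0, an L position)
n=4: L (options 2(W), 3(W) are all W)
n=5: W (go to 0, an L position)
n=6: W (go to 4, an L position)
n=7: W (go to 0, an L position)
n=8: W (go to 4, an L position)
n=9: L (options 6(W), 8(W) are all W)
n=10: W (go to 9, an L position)
n=11: W (go to 0, an L position)
n=12: W (go to 9, an L position)
n=13: W (go to 0, an L position)
n=14: L (options 7(W), 12(W), 13(W) are all W)
n=15: W (go to 14, an L position)
n=16: W (go to 14, an L position)
n=17: W (go to 0, an L position)
n=18: W (go to 9, an L position)
n=19: W (go to 0, an L position)
n=20: L (options 10(W), 15(W), 16(W), 18(W), 19(W) are all W)
n=21: W (go to 14, an L position)
n=22: W (go to 20, an L position)
n=23: W (go to 0, an L position)
n=24: W (go to 20, an L position)
n=25: W (go to 20, an L position)
n=26: L (options 13(W), 24(W), 25(W) are all W)
n=27: W (go to 26, an L position)
n=28: W (go to 14, an L position)
n=29: W (go to 0, an L position)
The starting position 29 is W: Alice should move to 0, handing over an L position.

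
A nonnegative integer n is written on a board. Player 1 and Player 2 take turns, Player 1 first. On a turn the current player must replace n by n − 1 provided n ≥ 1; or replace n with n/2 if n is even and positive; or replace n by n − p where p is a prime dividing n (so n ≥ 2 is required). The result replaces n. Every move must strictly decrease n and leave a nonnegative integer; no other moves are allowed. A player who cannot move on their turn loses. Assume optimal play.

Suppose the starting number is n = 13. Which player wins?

Player 1 wins.

Label each position W (a win for the player to move) or L (a loss). A position with no legal move is L; any other position is W exactly when some move reaches an L, and L when every move reaches a W.
n=0: no move → L
n=1: W (go to 0, an L position)
n=2: W (go to 0, an L position)
n=3: W (go to 0, an L position)
n=4: L (options 2(W), 3(W) are all W)
n=5: W (go to 0, an L position)
n=6: W (go to 4, an L position)
n=7: W (go to 0, an L position)
n=8: W (go to 4, an L position)
n=9: L (options 6(W), 8(W) are all W)
n=10: W (go to 9, an L position)
n=11: W (go to 0, an L position)
n=12: W (go to 9, an L position)
n=13: W (go to 0, an L position)
The starting position 13 is W: Player 1 should move to 0, handing over an L position.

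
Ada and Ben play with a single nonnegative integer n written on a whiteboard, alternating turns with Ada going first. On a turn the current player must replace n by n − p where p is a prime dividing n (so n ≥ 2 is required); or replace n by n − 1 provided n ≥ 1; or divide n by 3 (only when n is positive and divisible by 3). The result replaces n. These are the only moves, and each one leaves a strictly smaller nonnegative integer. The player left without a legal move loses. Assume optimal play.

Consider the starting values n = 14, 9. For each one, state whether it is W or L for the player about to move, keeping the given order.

14: L, 9: W

Work bottom-up. With no move the player to move loses. Otherwise the position is W if at least one move leads to an L position for the opponent, and L if every move leads to a W.
n=0: no move → L
n=1: reaches L-position 0 → W
n=2: reaches L-position 0 → W
n=3: reaches L-position 0 → W
n=4: only reaches 2(W), 3(W), all W → L
n=5: reaches L-position 0 → W
n=6: reaches L-position 4 → W
n=7: reaches L-position 0 → W
n=8: only reaches 6(W), 7(W), all W → L
n=9: reaches L-position 8 → W
n=10: reaches L-position 8 → W
n=11: reaches L-position 0 → W
n=12: reaches L-position 4 → W
n=13: reaches L-position 0 → W
n=14: only reaches 7(W), 12(W), 13(W), all W → L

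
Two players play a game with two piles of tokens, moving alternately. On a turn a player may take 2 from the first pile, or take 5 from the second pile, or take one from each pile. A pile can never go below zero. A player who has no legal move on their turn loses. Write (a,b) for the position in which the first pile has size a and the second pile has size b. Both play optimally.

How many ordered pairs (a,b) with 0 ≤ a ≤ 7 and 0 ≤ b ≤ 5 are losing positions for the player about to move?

Use the standard recursion: the mover loses at a terminal position; elsewhere, the mover wins exactly when some move hands the opponent an L position.
Every move lowers a or b (never raises either), so fill the grid row by row in increasing a, and left to right within a row: each cell's successors are then already labelled.
      b=0  b=1  b=2  b=3  b=4  b=5
a=0:    L    L    L    L    L    W
a=1:    L    W    W    W    W    W
a=2:    W    W    W    W    W    L
a=3:    W    L    L    L    L    L
a=4:    L    L    W    W    W    W
a=5:    L    W    W    W    W    W
a=6:    W    W    L    L    L    L
a=7:    W    L    L    W    W    W
Cells with no legal move (terminal, hence L): (0,0), (0,1), (0,2), (0,3), (0,4), (1,0).
The remaining L cells, each justified by listing all of its moves:
(2,5): only reaches (0,5)(W), (2,0)(W), (1,4)(W), all W → L
(3,1): only reaches (1,1)(W), (2,0)(W), all W → L
(3,2): only reaches (1,2)(W), (2,1)(W), all W → L
(3,3): only reaches (1,3)(W), (2,2)(W), all W → L
(3,4): only reaches (1,4)(W), (2,3)(W), all W → L
(3,5): only reaches (1,5)(W), (3,0)(W), (2,4)(W), all W → L
(4,0): only reaches (2,0)(W), which is W → L
(4,1): only reaches (2,1)(W), (3,0)(W), all W → L
(5,0): only reaches (3,0)(W), which is W → L
(6,2): only reaches (4,2)(W), (5,1)(W), all W → L
(6,3): only reaches (4,3)(W), (5,2)(W), all W → L
(6,4): only reaches (4,4)(W), (5,3)(W), all W → L
(6,5): only reaches (4,5)(W), (6,0)(W), (5,4)(W), all W → L
(7,1): only reaches (5,1)(W), (6,0)(W), all W → L
(7,2): only reaches (5,2)(W), (6,1)(W), all W → L
Every other cell has at least one move into one of the L cells above, so it is W.
L cells per row: a=0: 5, a=1: 1, a=2: 1, a=3: 5, a=4: 2, a=5: 1, a=6: 4, a=7: 2; total 21.

21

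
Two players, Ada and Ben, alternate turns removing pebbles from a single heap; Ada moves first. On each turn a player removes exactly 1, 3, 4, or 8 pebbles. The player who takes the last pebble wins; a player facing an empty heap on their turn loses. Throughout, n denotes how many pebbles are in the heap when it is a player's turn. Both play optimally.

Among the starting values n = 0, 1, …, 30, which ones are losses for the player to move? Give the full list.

Classify positions by backward induction: terminal positions (no move available) are L. From any other position, the mover wins iff some move reaches an L.
n=0: no move → L
n=1: reaches L-position 0 → W
n=2: only reaches 1(W), which is W → L
n=3: reaches L-position 2 → W
n=4: reaches L-position 0 → W
n=5: reaches L-position 2 → W
n=6: reaches L-position 2 → W
n=7: only reaches 6(W), 4(W), 3(W), all W → L
n=8: reaches L-position 7 → W
n=9: only reaches 8(W), 6(W), 5(W), 1(W), all W → L
n=10: reaches L-position 9 → W
n=11: reaches L-position 7 → W
n=12: reaches L-position 9 → W
n=13: reaches L-position 9 → W
n=14: only reaches 13(W), 11(W), 10(W), 6(W), all W → L
n=15: reaches L-position 14 → W
n=16: only reaches 15(W), 13(W), 12(W), 8(W), all W → L
n=17: reaches L-position 16 → W
n=18: reaches L-position 14 → W
n=19: reaches L-position 16 → W
n=20: reaches L-position 16 → W
n=21: only reaches 20(W), 18(W), 17(W), 13(W), all W → L
n=22: reaches L-position 21 → W
n=23: only reaches 22(W), 20(W), 19(W), 15(W), all W → L
n=24: reaches L-position 23 → W
n=25: reaches L-position 21 → W
n=26: reaches L-position 23 → W
n=27: reaches L-position 23 → W
n=28: only reaches 27(W), 25(W), 24(W), 20(W), all W → L
n=29: reaches L-position 28 → W
n=30: only reaches 29(W), 27(W), 26(W), 22(W), all W → L
Reading off the rows marked L gives the requested list; there are 10 such values of n.

0, 2, 7, 9, 14, 16, 21, 23, 28, 30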